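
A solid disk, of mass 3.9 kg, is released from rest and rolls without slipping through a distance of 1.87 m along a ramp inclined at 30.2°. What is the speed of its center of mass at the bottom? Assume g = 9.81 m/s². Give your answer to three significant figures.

For this body I = (1/2)MR², i.e. k = I/(MR²) = 0.5.
Rolling without slipping gives ω = v/R, so the total kinetic energy is ½Mv² + ½Iω² = ½(1+k)Mv² = (3/4)Mv².
The vertical drop is h = L sinθ = 1.87 × sin30.2° = 0.9406 m.
Energy conservation: Mgh = (3/4)Mv², so v = √(2gh/(1+k)) = √(2 × 9.81 × 0.9406 / 1.5) ≈ 3.51 m/s.

v ≈ 3.51 m/s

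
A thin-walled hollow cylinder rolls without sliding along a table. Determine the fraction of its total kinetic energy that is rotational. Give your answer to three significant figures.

fraction ≈ 0.500

The moment of inertia is MR², giving k ≡ I/(MR²) = 1.
Since ω = v/R, the translational part is ½Mv² and the rotational part is ½I(v/R)² = ½kMv²; the total is ½(1+k)Mv².
The rotational fraction is therefore k/(1+k) = 1/2 ≈ 0.500.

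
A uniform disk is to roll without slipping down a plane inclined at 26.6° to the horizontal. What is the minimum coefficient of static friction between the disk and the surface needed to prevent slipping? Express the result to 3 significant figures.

μ_min ≈ 0.167

Here I = (1/2)MR², so the shape factor k = I/(MR²) = 0.5.
Newton's second law down the slope: Mg sinθ − f = Ma. The torque equation fR = Iα (with α = a/R) gives f = kMa.
These give a = g sinθ/(1+k) and the required friction f = kMg sinθ/(1+k).
With N = Mg cosθ, the no-slip condition f ≤ μN gives μ_min = f/N = k tanθ/(1+k).
μ_min = 0.5 × tan26.6° / 1.5 ≈ 0.167.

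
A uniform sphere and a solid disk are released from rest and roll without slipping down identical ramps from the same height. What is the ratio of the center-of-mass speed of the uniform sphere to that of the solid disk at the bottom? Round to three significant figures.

v_ratio ≈ 1.04

Each satisfies Mgh = ½(1+k)Mv² with k = I/(MR²), so v ∝ 1/√(1+k).
For the uniform sphere k = 0.4; for the solid disk k = 0.5.
v₁/v₂ = √((1+k₂)/(1+k₁)) = √(1.5/1.4) ≈ 1.04.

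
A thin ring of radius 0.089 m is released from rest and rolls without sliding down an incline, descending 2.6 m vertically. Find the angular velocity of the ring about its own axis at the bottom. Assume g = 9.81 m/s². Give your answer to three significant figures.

Here I = MR², so the shape factor k = I/(MR²) = 1.
Pure rolling means v = ωR; then KE = ½Mv² + ½I(v/R)² = ½(1+k)Mv² = Mv².
Energy conservation Mgh = ½(1+k)Mv² gives v = √(2gh/(1+k)) = √(2 × 9.81 × 2.6 / 2) = 5.05 m/s.
Then ω = v/R = 5.05 / 0.089 ≈ 56.7 rad/s.

ω ≈ 56.7 rad/s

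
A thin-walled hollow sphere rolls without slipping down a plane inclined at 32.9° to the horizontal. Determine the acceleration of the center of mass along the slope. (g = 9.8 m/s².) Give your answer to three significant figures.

Here I = (2/3)MR², so the shape factor k = I/(MR²) = 2/3.
Along the incline Mg sinθ − f = Ma, and torque about the center fR = Iα = kMR²(a/R) gives f = kMa.
Eliminating f: Mg sinθ = (1+k)Ma, so a = g sinθ/(1+k) = 9.8 × sin32.9° / 1.667 ≈ 3.19 m/s².

a ≈ 3.19 m/s²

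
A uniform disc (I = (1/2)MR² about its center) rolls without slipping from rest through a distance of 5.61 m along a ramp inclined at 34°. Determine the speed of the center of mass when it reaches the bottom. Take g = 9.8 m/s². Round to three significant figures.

v ≈ 6.40 m/s

Here I = (1/2)MR², so the shape factor k = I/(MR²) = 0.5.
Pure rolling means v = ωR; then KE = ½Mv² + ½I(v/R)² = ½(1+k)Mv² = (3/4)Mv².
The vertical drop is h = L sinθ = 5.61 × sin34° = 3.137 m.
Setting Mgh = (3/4)Mv² gives v = √(2gh/(1+k)) = √(2·9.8·3.137/1.5) ≈ 6.40 m/s.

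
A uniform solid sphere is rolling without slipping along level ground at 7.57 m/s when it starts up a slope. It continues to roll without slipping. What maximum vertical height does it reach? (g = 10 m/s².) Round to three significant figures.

h ≈ 4.01 m

Here I = (2/5)MR², so the shape factor k = I/(MR²) = 0.4.
Since it rolls without slipping, ω = v/R and KE = ½Mv² + ½Iω² = ½(1+k)Mv² = (7/10)Mv².
At the top the kinetic energy is zero, so (7/10)Mv₀² = Mgh.
Thus h = (1+k)v₀²/(2g) = 1.4 × 7.57² / (2 × 10) ≈ 4.01 m.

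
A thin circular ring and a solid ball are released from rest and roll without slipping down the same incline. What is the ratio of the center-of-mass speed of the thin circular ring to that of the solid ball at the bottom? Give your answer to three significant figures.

v_ratio ≈ 0.837

Each satisfies Mgh = ½(1+k)Mv² with k = I/(MR²), so v ∝ 1/√(1+k).
For the thin circular ring k = 1; for the solid ball k = 0.4.
v₁/v₂ = √((1+k₂)/(1+k₁)) = √(1.4/2) ≈ 0.837.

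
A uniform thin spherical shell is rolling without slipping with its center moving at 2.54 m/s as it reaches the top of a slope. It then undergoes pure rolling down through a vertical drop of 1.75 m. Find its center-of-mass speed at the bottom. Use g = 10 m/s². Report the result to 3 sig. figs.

v ≈ 5.24 m/s

For this body I = (2/3)MR², i.e. k = I/(MR²) = 2/3.
Rolling without slipping gives ω = v/R, so the total kinetic energy is ½Mv² + ½Iω² = ½(1+k)Mv² = (5/6)Mv².
Energy conservation: (5/6)Mv₀² + Mgh = (5/6)Mv², so v² = v₀² + 2gh/(1+k).
v = √(2.54² + 2×10×1.75/1.667) = √27.45 ≈ 5.24 m/s.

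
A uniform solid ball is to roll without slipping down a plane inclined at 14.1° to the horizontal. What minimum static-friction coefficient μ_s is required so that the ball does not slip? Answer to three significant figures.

For this body I = (2/5)MR², i.e. k = I/(MR²) = 0.4.
Newton's second law down the slope: Mg sinθ − f = Ma. The torque equation fR = Iα (with α = a/R) gives f = kMa.
These give a = g sinθ/(1+k) and the required friction f = kMg sinθ/(1+k).
The normal force is N = Mg cosθ, so μ_min = f/N = k tanθ/(1+k).
μ_min = 0.4 × tan14.1° / 1.4 ≈ 0.0718.

μ_min ≈ 0.0718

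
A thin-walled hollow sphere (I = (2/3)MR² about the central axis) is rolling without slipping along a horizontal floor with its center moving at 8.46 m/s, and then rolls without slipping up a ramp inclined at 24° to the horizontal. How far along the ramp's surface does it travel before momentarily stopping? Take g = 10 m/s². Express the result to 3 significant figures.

For this body I = (2/3)MR², i.e. k = I/(MR²) = 2/3.
Since it rolls without slipping, ω = v/R and KE = ½Mv² + ½Iω² = ½(1+k)Mv² = (5/6)Mv².
Setting this equal to Mgh gives the vertical rise h = (1+k)v₀²/(2g) = 1.667×8.46²/(2×10) = 5.964 m.
Along the incline, d = h/sinθ = 5.964/sin24° ≈ 14.7 m.

d ≈ 14.7 m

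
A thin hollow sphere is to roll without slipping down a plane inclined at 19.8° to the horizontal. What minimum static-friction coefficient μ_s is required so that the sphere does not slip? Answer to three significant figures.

For this body I = (2/3)MR², i.e. k = I/(MR²) = 2/3.
Newton's second law down the slope: Mg sinθ − f = Ma. The torque equation fR = Iα (with α = a/R) gives f = kMa.
These give a = g sinθ/(1+k) and the required friction f = kMg sinθ/(1+k).
The normal force is N = Mg cosθ, so μ_min = f/N = k tanθ/(1+k).
μ_min = (2/3) × tan19.8° / 1.667 ≈ 0.144.

μ_min ≈ 0.144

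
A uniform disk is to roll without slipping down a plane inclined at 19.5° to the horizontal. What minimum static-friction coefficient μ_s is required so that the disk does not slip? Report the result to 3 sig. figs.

μ_min ≈ 0.118

The moment of inertia is (1/2)MR², giving k ≡ I/(MR²) = 0.5.
Along the incline Mg sinθ − f = Ma, and torque about the center fR = Iα = kMR²(a/R) gives f = kMa.
These give a = g sinθ/(1+k) and the required friction f = kMg sinθ/(1+k).
The normal force is N = Mg cosθ, so μ_min = f/N = k tanθ/(1+k).
μ_min = 0.5 × tan19.5° / 1.5 ≈ 0.118.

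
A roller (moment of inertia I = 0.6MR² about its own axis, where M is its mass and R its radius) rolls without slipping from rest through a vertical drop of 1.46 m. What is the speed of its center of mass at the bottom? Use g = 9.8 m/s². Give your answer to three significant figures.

v ≈ 4.23 m/s

For this body I = 0.6MR², i.e. k = I/(MR²) = 0.6.
Rolling without slipping gives ω = v/R, so the total kinetic energy is ½Mv² + ½Iω² = ½(1+k)Mv² = (4/5)Mv².
Setting Mgh = (4/5)Mv² gives v = √(2gh/(1+k)) = √(2·9.8·1.46/1.6) ≈ 4.23 m/s.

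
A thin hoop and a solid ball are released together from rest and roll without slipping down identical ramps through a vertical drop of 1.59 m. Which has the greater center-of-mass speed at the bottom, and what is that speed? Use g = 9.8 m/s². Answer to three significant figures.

For rolling without slipping, Mgh = ½(1+k)Mv² where k = I/(MR²), so v = √(2gh/(1+k)).
Thin hoop: k = 1, giving v = √(2×9.8×1.59/2) = 3.947 m/s.
Solid ball: k = 0.4, giving v = √(2×9.8×1.59/1.4) = 4.718 m/s.
The smaller k wins: the solid ball, at ≈ 4.72 m/s.

the solid ball, at v ≈ 4.72 m/s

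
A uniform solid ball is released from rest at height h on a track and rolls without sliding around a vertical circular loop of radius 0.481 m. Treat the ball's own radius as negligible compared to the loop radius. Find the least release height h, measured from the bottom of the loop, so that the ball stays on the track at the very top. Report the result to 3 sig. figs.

h_min ≈ 1.30 m

With I = (2/5)MR², the ratio k = I/(MR²) is 0.4.
At the top of the loop, the minimum-contact condition is Mg = Mv_top²/r, so v_top² = gr.
With ω = v/R, the kinetic energy at speed v is ½(1+k)Mv² = (7/10)Mv².
Energy conservation from release (height h) to the top (height 2r): Mgh = Mg(2r) + (7/10)M·gr.
Thus h_min = 2r + (1+k)r/2 = r(2 + 1.4/2) = 0.481 × 2.7 ≈ 1.30 m.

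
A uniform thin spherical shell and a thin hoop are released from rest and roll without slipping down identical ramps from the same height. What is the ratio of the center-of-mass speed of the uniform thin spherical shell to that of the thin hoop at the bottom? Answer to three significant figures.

v_ratio ≈ 1.10

Each satisfies Mgh = ½(1+k)Mv² with k = I/(MR²), so v ∝ 1/√(1+k).
For the uniform thin spherical shell k = 2/3; for the thin hoop k = 1.
v₁/v₂ = √((1+k₂)/(1+k₁)) = √(2/1.667) ≈ 1.10.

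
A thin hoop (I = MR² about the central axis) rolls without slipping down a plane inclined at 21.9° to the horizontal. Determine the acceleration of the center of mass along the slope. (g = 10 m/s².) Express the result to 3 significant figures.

a ≈ 1.86 m/s²

Here I = MR², so the shape factor k = I/(MR²) = 1.
Newton's second law down the slope: Mg sinθ − f = Ma. The torque equation fR = Iα (with α = a/R) gives f = kMa.
Eliminating f: Mg sinθ = (1+k)Ma, so a = g sinθ/(1+k) = 10 × sin21.9° / 2 ≈ 1.86 m/s².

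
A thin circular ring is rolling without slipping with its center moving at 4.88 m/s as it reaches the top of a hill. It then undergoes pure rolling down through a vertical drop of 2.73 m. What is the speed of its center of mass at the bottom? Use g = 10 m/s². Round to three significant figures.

For this body I = MR², i.e. k = I/(MR²) = 1.
Pure rolling means v = ωR; then KE = ½Mv² + ½I(v/R)² = ½(1+k)Mv² = Mv².
Conserving energy between top and bottom: Mv² = Mv₀² + Mgh, hence v² = v₀² + 2gh/(1+k).
v = √(4.88² + 2×10×2.73/2) = √51.11 ≈ 7.15 m/s.

v ≈ 7.15 m/s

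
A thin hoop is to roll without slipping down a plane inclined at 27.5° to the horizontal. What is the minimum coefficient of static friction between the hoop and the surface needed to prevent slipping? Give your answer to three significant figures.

For this body I = MR², i.e. k = I/(MR²) = 1.
Newton's second law down the slope: Mg sinθ − f = Ma. The torque equation fR = Iα (with α = a/R) gives f = kMa.
These give a = g sinθ/(1+k) and the required friction f = kMg sinθ/(1+k).
The normal force is N = Mg cosθ, so μ_min = f/N = k tanθ/(1+k).
μ_min = 1 × tan27.5° / 2 ≈ 0.260.

μ_min ≈ 0.260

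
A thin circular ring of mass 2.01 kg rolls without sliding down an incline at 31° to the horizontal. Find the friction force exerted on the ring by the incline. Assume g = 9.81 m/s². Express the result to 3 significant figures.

f ≈ 5.08 N

For this body I = MR², i.e. k = I/(MR²) = 1.
Newton's second law down the slope: Mg sinθ − f = Ma. The torque equation fR = Iα (with α = a/R) gives f = kMa.
Combining, a = g sinθ/(1+k) and f = kMa = kMg sinθ/(1+k).
f = 1 × 2.01 × 9.81 × sin31° / 2 ≈ 5.08 N.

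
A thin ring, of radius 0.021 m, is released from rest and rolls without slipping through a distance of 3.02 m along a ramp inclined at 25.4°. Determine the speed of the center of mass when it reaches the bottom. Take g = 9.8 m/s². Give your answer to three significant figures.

v ≈ 3.56 m/s

The moment of inertia is MR², giving k ≡ I/(MR²) = 1.
Pure rolling means v = ωR; then KE = ½Mv² + ½I(v/R)² = ½(1+k)Mv² = Mv².
The vertical drop is h = L sinθ = 3.02 × sin25.4° = 1.295 m.
Energy conservation: Mgh = Mv², so v = √(2gh/(1+k)) = √(2 × 9.8 × 1.295 / 2) ≈ 3.56 m/s.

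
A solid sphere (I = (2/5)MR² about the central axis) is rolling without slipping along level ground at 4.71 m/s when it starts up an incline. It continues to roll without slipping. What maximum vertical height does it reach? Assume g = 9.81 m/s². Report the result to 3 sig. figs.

h ≈ 1.58 m

For this body I = (2/5)MR², i.e. k = I/(MR²) = 0.4.
The rolling condition ω = v/R makes the rotational term ½I(v/R)² = ½kMv², so KE_total = ½(1+k)Mv² = (7/10)Mv².
At the top the kinetic energy is zero, so (7/10)Mv₀² = Mgh.
Thus h = (1+k)v₀²/(2g) = 1.4 × 4.71² / (2 × 9.81) ≈ 1.58 m.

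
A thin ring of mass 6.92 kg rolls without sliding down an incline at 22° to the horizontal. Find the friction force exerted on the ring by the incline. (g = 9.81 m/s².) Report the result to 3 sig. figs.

f ≈ 12.7 N

The moment of inertia is MR², giving k ≡ I/(MR²) = 1.
Along the incline Mg sinθ − f = Ma, and torque about the center fR = Iα = kMR²(a/R) gives f = kMa.
Combining, a = g sinθ/(1+k) and f = kMa = kMg sinθ/(1+k).
f = 1 × 6.92 × 9.81 × sin22° / 2 ≈ 12.7 N.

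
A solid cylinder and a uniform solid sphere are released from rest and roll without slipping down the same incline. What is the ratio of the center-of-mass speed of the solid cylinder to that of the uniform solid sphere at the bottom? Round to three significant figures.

Each satisfies Mgh = ½(1+k)Mv² with k = I/(MR²), so v ∝ 1/√(1+k).
For the solid cylinder k = 0.5; for the uniform solid sphere k = 0.4.
v₁/v₂ = √((1+k₂)/(1+k₁)) = √(1.4/1.5) ≈ 0.966.

v_ratio ≈ 0.966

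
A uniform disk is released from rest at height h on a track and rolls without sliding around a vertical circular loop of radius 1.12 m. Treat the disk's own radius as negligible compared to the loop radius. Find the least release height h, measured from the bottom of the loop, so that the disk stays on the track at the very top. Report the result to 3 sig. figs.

Here I = (1/2)MR², so the shape factor k = I/(MR²) = 0.5.
At the top, contact is just lost when gravity alone supplies the centripetal force: Mg = Mv_top²/r, i.e. v_top² = gr.
With ω = v/R, the kinetic energy at speed v is ½(1+k)Mv² = (3/4)Mv².
Energy conservation from release (height h) to the top (height 2r): Mgh = Mg(2r) + (3/4)M·gr.
Thus h_min = 2r + (1+k)r/2 = r(2 + 1.5/2) = 1.12 × 2.75 ≈ 3.08 m.

h_min ≈ 3.08 m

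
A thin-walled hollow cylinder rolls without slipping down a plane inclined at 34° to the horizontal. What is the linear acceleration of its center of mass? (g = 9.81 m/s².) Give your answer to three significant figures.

The moment of inertia is MR², giving k ≡ I/(MR²) = 1.
Translational: Mg sinθ − f = Ma. Rotational about the CM: fR = Iα = kMRa, so f = kMa.
Eliminating f: Mg sinθ = (1+k)Ma, so a = g sinθ/(1+k) = 9.81 × sin34° / 2 ≈ 2.74 m/s².

a ≈ 2.74 m/s²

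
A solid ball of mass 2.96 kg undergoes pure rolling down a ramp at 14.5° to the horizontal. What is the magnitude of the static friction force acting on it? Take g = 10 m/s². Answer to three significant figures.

f ≈ 2.12 N

For this body I = (2/5)MR², i.e. k = I/(MR²) = 0.4.
Newton's second law down the slope: Mg sinθ − f = Ma. The torque equation fR = Iα (with α = a/R) gives f = kMa.
Combining, a = g sinθ/(1+k) and f = kMa = kMg sinθ/(1+k).
f = 0.4 × 2.96 × 10 × sin14.5° / 1.4 ≈ 2.12 N.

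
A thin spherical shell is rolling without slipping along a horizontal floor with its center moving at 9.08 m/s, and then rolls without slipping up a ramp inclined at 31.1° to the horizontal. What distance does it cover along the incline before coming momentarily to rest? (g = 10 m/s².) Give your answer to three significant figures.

d ≈ 13.3 m

With I = (2/3)MR², the ratio k = I/(MR²) is 2/3.
The rolling condition ω = v/R makes the rotational term ½I(v/R)² = ½kMv², so KE_total = ½(1+k)Mv² = (5/6)Mv².
Setting this equal to Mgh gives the vertical rise h = (1+k)v₀²/(2g) = 1.667×9.08²/(2×10) = 6.871 m.
The distance along the slope is d = h/sinθ = 6.871/sin31.1° ≈ 13.3 m.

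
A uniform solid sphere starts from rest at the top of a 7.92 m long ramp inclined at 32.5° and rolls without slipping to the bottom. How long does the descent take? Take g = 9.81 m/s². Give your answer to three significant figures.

t ≈ 2.05 s

Here I = (2/5)MR², so the shape factor k = I/(MR²) = 0.4.
Along the incline Mg sinθ − f = Ma, and torque about the center fR = Iα = kMR²(a/R) gives f = kMa.
Hence a = g sinθ/(1+k) = 9.81×sin32.5°/1.4 = 3.765 m/s².
With constant a from rest, t = √(2L/a) = √(2·7.92/3.765) ≈ 2.05 s.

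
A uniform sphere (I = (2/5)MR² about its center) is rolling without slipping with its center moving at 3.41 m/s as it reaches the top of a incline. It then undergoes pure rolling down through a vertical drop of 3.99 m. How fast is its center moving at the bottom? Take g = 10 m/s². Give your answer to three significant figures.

Here I = (2/5)MR², so the shape factor k = I/(MR²) = 0.4.
Since it rolls without slipping, ω = v/R and KE = ½Mv² + ½Iω² = ½(1+k)Mv² = (7/10)Mv².
Conserving energy between top and bottom: (7/10)Mv² = (7/10)Mv₀² + Mgh, hence v² = v₀² + 2gh/(1+k).
v = √(3.41² + 2×10×3.99/1.4) = √68.63 ≈ 8.28 m/s.

v ≈ 8.28 m/s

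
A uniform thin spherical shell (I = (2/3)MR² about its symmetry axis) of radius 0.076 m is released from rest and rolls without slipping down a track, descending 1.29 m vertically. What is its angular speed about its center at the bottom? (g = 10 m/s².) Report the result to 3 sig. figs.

For this body I = (2/3)MR², i.e. k = I/(MR²) = 2/3.
Rolling without slipping gives ω = v/R, so the total kinetic energy is ½Mv² + ½Iω² = ½(1+k)Mv² = (5/6)Mv².
Energy conservation Mgh = ½(1+k)Mv² gives v = √(2gh/(1+k)) = √(2 × 10 × 1.29 / 1.667) = 3.934 m/s.
The angular speed follows from ω = v/R = 3.934/0.076 ≈ 51.8 rad/s.

ω ≈ 51.8 rad/s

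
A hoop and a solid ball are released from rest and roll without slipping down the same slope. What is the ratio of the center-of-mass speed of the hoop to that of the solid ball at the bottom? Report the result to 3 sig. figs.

v_ratio ≈ 0.837

Each satisfies Mgh = ½(1+k)Mv² with k = I/(MR²), so v ∝ 1/√(1+k).
For the hoop k = 1; for the solid ball k = 0.4.
v₁/v₂ = √((1+k₂)/(1+k₁)) = √(1.4/2) ≈ 0.837.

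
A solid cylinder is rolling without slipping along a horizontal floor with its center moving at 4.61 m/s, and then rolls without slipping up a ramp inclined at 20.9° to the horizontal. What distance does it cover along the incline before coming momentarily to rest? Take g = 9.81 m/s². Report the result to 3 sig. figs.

d ≈ 4.55 m

Here I = (1/2)MR², so the shape factor k = I/(MR²) = 0.5.
Since it rolls without slipping, ω = v/R and KE = ½Mv² + ½Iω² = ½(1+k)Mv² = (3/4)Mv².
Setting this equal to Mgh gives the vertical rise h = (1+k)v₀²/(2g) = 1.5×4.61²/(2×9.81) = 1.625 m.
Along the incline, d = h/sinθ = 1.625/sin20.9° ≈ 4.55 m.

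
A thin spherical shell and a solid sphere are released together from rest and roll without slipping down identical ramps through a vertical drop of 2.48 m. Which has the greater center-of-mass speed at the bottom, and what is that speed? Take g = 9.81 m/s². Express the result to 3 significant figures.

the solid sphere, at v ≈ 5.90 m/s

For rolling without slipping, Mgh = ½(1+k)Mv² where k = I/(MR²), so v = √(2gh/(1+k)).
Thin spherical shell: k = 2/3, giving v = √(2×9.81×2.48/1.667) = 5.403 m/s.
Solid sphere: k = 0.4, giving v = √(2×9.81×2.48/1.4) = 5.895 m/s.
The smaller k wins: the solid sphere, at ≈ 5.90 m/s.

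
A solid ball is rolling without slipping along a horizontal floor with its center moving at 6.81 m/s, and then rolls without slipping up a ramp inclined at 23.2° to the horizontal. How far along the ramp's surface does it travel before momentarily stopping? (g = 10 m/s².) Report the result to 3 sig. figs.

d ≈ 8.24 m

The moment of inertia is (2/5)MR², giving k ≡ I/(MR²) = 0.4.
The rolling condition ω = v/R makes the rotational term ½I(v/R)² = ½kMv², so KE_total = ½(1+k)Mv² = (7/10)Mv².
Setting this equal to Mgh gives the vertical rise h = (1+k)v₀²/(2g) = 1.4×6.81²/(2×10) = 3.246 m.
Along the incline, d = h/sinθ = 3.246/sin23.2° ≈ 8.24 m.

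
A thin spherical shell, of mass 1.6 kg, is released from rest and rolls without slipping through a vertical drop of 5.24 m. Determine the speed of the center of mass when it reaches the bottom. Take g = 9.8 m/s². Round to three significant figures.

Here I = (2/3)MR², so the shape factor k = I/(MR²) = 2/3.
Pure rolling means v = ωR; then KE = ½Mv² + ½I(v/R)² = ½(1+k)Mv² = (5/6)Mv².
Setting Mgh = (5/6)Mv² gives v = √(2gh/(1+k)) = √(2·9.8·5.24/1.667) ≈ 7.85 m/s.

v ≈ 7.85 m/s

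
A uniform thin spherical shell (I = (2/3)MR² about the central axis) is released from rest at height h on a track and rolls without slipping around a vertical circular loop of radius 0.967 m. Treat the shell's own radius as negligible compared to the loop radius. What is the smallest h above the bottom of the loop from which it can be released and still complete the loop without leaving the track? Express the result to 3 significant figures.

The moment of inertia is (2/3)MR², giving k ≡ I/(MR²) = 2/3.
At the top of the loop, the minimum-contact condition is Mg = Mv_top²/r, so v_top² = gr.
With ω = v/R, the kinetic energy at speed v is ½(1+k)Mv² = (5/6)Mv².
Energy conservation from release (height h) to the top (height 2r): Mgh = Mg(2r) + (5/6)M·gr.
Thus h_min = 2r + (1+k)r/2 = r(2 + 1.667/2) = 0.967 × 2.833 ≈ 2.74 m.

h_min ≈ 2.74 m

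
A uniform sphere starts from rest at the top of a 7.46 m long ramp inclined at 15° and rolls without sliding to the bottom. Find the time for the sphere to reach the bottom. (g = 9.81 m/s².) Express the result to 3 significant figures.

For this body I = (2/5)MR², i.e. k = I/(MR²) = 0.4.
Newton's second law down the slope: Mg sinθ − f = Ma. The torque equation fR = Iα (with α = a/R) gives f = kMa.
Hence a = g sinθ/(1+k) = 9.81×sin15°/1.4 = 1.814 m/s².
Starting from rest, L = ½at², so t = √(2L/a) = √(2×7.46/1.814) ≈ 2.87 s.

t ≈ 2.87 s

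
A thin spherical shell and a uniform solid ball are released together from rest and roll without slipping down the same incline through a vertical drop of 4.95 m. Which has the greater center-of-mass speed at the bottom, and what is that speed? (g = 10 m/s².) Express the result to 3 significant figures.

the uniform solid ball, at v ≈ 8.41 m/s

For rolling without slipping, Mgh = ½(1+k)Mv² where k = I/(MR²), so v = √(2gh/(1+k)).
Thin spherical shell: k = 2/3, giving v = √(2×10×4.95/1.667) = 7.707 m/s.
Uniform solid ball: k = 0.4, giving v = √(2×10×4.95/1.4) = 8.409 m/s.
The smaller k wins: the uniform solid ball, at ≈ 8.41 m/s.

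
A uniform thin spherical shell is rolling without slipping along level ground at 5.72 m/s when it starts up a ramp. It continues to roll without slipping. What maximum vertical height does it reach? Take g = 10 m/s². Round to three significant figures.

h ≈ 2.73 m

With I = (2/3)MR², the ratio k = I/(MR²) is 2/3.
The rolling condition ω = v/R makes the rotational term ½I(v/R)² = ½kMv², so KE_total = ½(1+k)Mv² = (5/6)Mv².
At the top the kinetic energy is zero, so (5/6)Mv₀² = Mgh.
Thus h = (1+k)v₀²/(2g) = 1.667 × 5.72² / (2 × 10) ≈ 2.73 m.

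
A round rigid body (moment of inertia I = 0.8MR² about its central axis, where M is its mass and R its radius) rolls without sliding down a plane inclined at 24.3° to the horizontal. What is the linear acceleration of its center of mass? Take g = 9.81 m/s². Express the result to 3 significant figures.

a ≈ 2.24 m/s²

The moment of inertia is 0.8MR², giving k ≡ I/(MR²) = 0.8.
Newton's second law down the slope: Mg sinθ − f = Ma. The torque equation fR = Iα (with α = a/R) gives f = kMa.
Eliminating f: Mg sinθ = (1+k)Ma, so a = g sinθ/(1+k) = 9.81 × sin24.3° / 1.8 ≈ 2.24 m/s².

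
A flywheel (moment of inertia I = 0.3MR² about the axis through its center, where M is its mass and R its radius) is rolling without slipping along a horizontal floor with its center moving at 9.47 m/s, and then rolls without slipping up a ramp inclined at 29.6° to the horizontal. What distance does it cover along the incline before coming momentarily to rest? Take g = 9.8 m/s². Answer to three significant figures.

d ≈ 12.0 m

Here I = 0.3MR², so the shape factor k = I/(MR²) = 0.3.
Pure rolling means v = ωR; then KE = ½Mv² + ½I(v/R)² = ½(1+k)Mv² = (13/20)Mv².
Setting this equal to Mgh gives the vertical rise h = (1+k)v₀²/(2g) = 1.3×9.47²/(2×9.8) = 5.948 m.
The distance along the slope is d = h/sinθ = 5.948/sin29.6° ≈ 12.0 m.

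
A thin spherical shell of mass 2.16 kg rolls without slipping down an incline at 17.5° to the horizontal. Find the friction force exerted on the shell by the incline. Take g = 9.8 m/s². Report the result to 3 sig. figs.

Here I = (2/3)MR², so the shape factor k = I/(MR²) = 2/3.
Newton's second law down the slope: Mg sinθ − f = Ma. The torque equation fR = Iα (with α = a/R) gives f = kMa.
Combining, a = g sinθ/(1+k) and f = kMa = kMg sinθ/(1+k).
f = (2/3) × 2.16 × 9.8 × sin17.5° / 1.667 ≈ 2.55 N.

f ≈ 2.55 N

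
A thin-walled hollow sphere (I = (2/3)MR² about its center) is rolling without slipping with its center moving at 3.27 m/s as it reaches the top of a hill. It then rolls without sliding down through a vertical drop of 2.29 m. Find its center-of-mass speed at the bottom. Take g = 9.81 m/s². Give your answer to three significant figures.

v ≈ 6.14 m/s

Here I = (2/3)MR², so the shape factor k = I/(MR²) = 2/3.
Pure rolling means v = ωR; then KE = ½Mv² + ½I(v/R)² = ½(1+k)Mv² = (5/6)Mv².
Energy conservation: (5/6)Mv₀² + Mgh = (5/6)Mv², so v² = v₀² + 2gh/(1+k).
v = √(3.27² + 2×9.81×2.29/1.667) = √37.65 ≈ 6.14 m/s.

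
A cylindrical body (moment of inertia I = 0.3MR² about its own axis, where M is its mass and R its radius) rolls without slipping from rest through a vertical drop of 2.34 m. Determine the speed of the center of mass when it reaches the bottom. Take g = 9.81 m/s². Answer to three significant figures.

v ≈ 5.94 m/s

Here I = 0.3MR², so the shape factor k = I/(MR²) = 0.3.
Pure rolling means v = ωR; then KE = ½Mv² + ½I(v/R)² = ½(1+k)Mv² = (13/20)Mv².
Energy conservation: Mgh = (13/20)Mv², so v = √(2gh/(1+k)) = √(2 × 9.81 × 2.34 / 1.3) ≈ 5.94 m/s.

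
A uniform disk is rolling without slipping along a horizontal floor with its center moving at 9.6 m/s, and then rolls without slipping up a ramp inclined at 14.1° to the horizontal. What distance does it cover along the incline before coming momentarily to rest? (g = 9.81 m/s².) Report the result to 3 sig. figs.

d ≈ 28.9 m

Here I = (1/2)MR², so the shape factor k = I/(MR²) = 0.5.
The rolling condition ω = v/R makes the rotational term ½I(v/R)² = ½kMv², so KE_total = ½(1+k)Mv² = (3/4)Mv².
Setting this equal to Mgh gives the vertical rise h = (1+k)v₀²/(2g) = 1.5×9.6²/(2×9.81) = 7.046 m.
The distance along the slope is d = h/sinθ = 7.046/sin14.1° ≈ 28.9 m.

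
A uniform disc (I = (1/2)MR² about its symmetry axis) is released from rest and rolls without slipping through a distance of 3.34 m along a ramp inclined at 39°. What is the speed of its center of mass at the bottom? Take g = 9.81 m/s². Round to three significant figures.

For this body I = (1/2)MR², i.e. k = I/(MR²) = 0.5.
Pure rolling means v = ωR; then KE = ½Mv² + ½I(v/R)² = ½(1+k)Mv² = (3/4)Mv².
The vertical drop is h = L sinθ = 3.34 × sin39° = 2.102 m.
Setting Mgh = (3/4)Mv² gives v = √(2gh/(1+k)) = √(2·9.81·2.102/1.5) ≈ 5.24 m/s.

v ≈ 5.24 m/s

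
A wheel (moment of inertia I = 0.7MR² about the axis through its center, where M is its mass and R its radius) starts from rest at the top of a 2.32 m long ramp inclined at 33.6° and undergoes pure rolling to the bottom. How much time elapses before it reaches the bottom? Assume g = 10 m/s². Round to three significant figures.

For this body I = 0.7MR², i.e. k = I/(MR²) = 0.7.
Newton's second law down the slope: Mg sinθ − f = Ma. The torque equation fR = Iα (with α = a/R) gives f = kMa.
Hence a = g sinθ/(1+k) = 10×sin33.6°/1.7 = 3.255 m/s².
Starting from rest, L = ½at², so t = √(2L/a) = √(2×2.32/3.255) ≈ 1.19 s.

t ≈ 1.19 s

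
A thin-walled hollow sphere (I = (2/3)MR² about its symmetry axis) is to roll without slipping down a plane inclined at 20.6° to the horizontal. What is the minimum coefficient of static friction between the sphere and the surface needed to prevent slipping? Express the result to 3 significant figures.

The moment of inertia is (2/3)MR², giving k ≡ I/(MR²) = 2/3.
Along the incline Mg sinθ − f = Ma, and torque about the center fR = Iα = kMR²(a/R) gives f = kMa.
These give a = g sinθ/(1+k) and the required friction f = kMg sinθ/(1+k).
With N = Mg cosθ, the no-slip condition f ≤ μN gives μ_min = f/N = k tanθ/(1+k).
μ_min = (2/3) × tan20.6° / 1.667 ≈ 0.150.

μ_min ≈ 0.150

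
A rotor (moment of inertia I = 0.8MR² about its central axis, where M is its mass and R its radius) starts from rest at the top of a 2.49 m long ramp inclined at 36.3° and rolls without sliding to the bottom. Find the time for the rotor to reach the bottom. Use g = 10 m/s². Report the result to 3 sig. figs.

Here I = 0.8MR², so the shape factor k = I/(MR²) = 0.8.
Translational: Mg sinθ − f = Ma. Rotational about the CM: fR = Iα = kMRa, so f = kMa.
Hence a = g sinθ/(1+k) = 10×sin36.3°/1.8 = 3.289 m/s².
Starting from rest, L = ½at², so t = √(2L/a) = √(2×2.49/3.289) ≈ 1.23 s.

t ≈ 1.23 s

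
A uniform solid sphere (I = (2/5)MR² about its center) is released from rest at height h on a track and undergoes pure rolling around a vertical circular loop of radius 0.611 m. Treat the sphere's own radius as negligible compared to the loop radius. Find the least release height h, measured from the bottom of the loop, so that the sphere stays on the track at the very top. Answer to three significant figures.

For this body I = (2/5)MR², i.e. k = I/(MR²) = 0.4.
At the top, contact is just lost when gravity alone supplies the centripetal force: Mg = Mv_top²/r, i.e. v_top² = gr.
With ω = v/R, the kinetic energy at speed v is ½(1+k)Mv² = (7/10)Mv².
Energy conservation from release (height h) to the top (height 2r): Mgh = Mg(2r) + (7/10)M·gr.
Thus h_min = 2r + (1+k)r/2 = r(2 + 1.4/2) = 0.611 × 2.7 ≈ 1.65 m.

h_min ≈ 1.65 m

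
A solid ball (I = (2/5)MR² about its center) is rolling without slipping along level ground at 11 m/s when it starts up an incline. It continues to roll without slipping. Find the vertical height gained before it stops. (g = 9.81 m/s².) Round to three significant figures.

h ≈ 8.63 m

The moment of inertia is (2/5)MR², giving k ≡ I/(MR²) = 0.4.
Since it rolls without slipping, ω = v/R and KE = ½Mv² + ½Iω² = ½(1+k)Mv² = (7/10)Mv².
All of this converts to potential energy at the highest point: (7/10)Mv₀² = Mgh.
Thus h = (1+k)v₀²/(2g) = 1.4 × 11² / (2 × 9.81) ≈ 8.63 m.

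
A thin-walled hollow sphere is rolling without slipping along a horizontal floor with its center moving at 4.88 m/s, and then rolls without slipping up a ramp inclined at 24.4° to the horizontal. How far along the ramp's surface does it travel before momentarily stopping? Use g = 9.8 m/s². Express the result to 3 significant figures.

For this body I = (2/3)MR², i.e. k = I/(MR²) = 2/3.
The rolling condition ω = v/R makes the rotational term ½I(v/R)² = ½kMv², so KE_total = ½(1+k)Mv² = (5/6)Mv².
Setting this equal to Mgh gives the vertical rise h = (1+k)v₀²/(2g) = 1.667×4.88²/(2×9.8) = 2.025 m.
The distance along the slope is d = h/sinθ = 2.025/sin24.4° ≈ 4.90 m.

d ≈ 4.90 m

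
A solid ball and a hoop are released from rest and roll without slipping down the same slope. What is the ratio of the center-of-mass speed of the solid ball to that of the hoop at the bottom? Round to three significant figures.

v_ratio ≈ 1.20

Each satisfies Mgh = ½(1+k)Mv² with k = I/(MR²), so v ∝ 1/√(1+k).
For the solid ball k = 0.4; for the hoop k = 1.
v₁/v₂ = √((1+k₂)/(1+k₁)) = √(2/1.4) ≈ 1.20.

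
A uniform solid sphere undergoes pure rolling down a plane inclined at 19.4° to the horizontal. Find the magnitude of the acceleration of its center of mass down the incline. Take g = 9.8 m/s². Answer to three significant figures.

The moment of inertia is (2/5)MR², giving k ≡ I/(MR²) = 0.4.
Newton's second law down the slope: Mg sinθ − f = Ma. The torque equation fR = Iα (with α = a/R) gives f = kMa.
Eliminating f: Mg sinθ = (1+k)Ma, so a = g sinθ/(1+k) = 9.8 × sin19.4° / 1.4 ≈ 2.33 m/s².

a ≈ 2.33 m/s²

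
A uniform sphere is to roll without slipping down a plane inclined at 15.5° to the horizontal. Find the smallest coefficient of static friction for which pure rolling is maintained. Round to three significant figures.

μ_min ≈ 0.0792

For this body I = (2/5)MR², i.e. k = I/(MR²) = 0.4.
Translational: Mg sinθ − f = Ma. Rotational about the CM: fR = Iα = kMRa, so f = kMa.
These give a = g sinθ/(1+k) and the required friction f = kMg sinθ/(1+k).
The normal force is N = Mg cosθ, so μ_min = f/N = k tanθ/(1+k).
μ_min = 0.4 × tan15.5° / 1.4 ≈ 0.0792.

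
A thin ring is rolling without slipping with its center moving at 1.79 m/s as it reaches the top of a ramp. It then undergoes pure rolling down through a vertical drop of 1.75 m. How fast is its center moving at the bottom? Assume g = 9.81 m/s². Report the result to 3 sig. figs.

v ≈ 4.51 m/s

Here I = MR², so the shape factor k = I/(MR²) = 1.
Pure rolling means v = ωR; then KE = ½Mv² + ½I(v/R)² = ½(1+k)Mv² = Mv².
Conserving energy between top and bottom: Mv² = Mv₀² + Mgh, hence v² = v₀² + 2gh/(1+k).
v = √(1.79² + 2×9.81×1.75/2) = √20.37 ≈ 4.51 m/s.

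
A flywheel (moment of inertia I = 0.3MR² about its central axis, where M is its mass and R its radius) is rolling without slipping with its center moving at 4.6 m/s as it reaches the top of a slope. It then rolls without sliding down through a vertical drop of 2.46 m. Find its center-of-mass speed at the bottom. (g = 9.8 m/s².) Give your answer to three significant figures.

With I = 0.3MR², the ratio k = I/(MR²) is 0.3.
Pure rolling means v = ωR; then KE = ½Mv² + ½I(v/R)² = ½(1+k)Mv² = (13/20)Mv².
Energy conservation: (13/20)Mv₀² + Mgh = (13/20)Mv², so v² = v₀² + 2gh/(1+k).
v = √(4.6² + 2×9.8×2.46/1.3) = √58.25 ≈ 7.63 m/s.

v ≈ 7.63 m/s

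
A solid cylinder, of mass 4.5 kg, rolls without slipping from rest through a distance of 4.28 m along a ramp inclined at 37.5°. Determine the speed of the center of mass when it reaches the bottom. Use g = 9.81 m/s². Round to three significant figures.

With I = (1/2)MR², the ratio k = I/(MR²) is 0.5.
The rolling condition ω = v/R makes the rotational term ½I(v/R)² = ½kMv², so KE_total = ½(1+k)Mv² = (3/4)Mv².
The vertical drop is h = L sinθ = 4.28 × sin37.5° = 2.605 m.
Setting Mgh = (3/4)Mv² gives v = √(2gh/(1+k)) = √(2·9.81·2.605/1.5) ≈ 5.84 m/s.

v ≈ 5.84 m/s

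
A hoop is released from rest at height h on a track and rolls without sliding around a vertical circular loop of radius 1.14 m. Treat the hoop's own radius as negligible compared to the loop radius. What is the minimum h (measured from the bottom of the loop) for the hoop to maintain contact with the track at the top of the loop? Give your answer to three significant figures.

h_min ≈ 3.42 m

With I = MR², the ratio k = I/(MR²) is 1.
At the top, contact is just lost when gravity alone supplies the centripetal force: Mg = Mv_top²/r, i.e. v_top² = gr.
With ω = v/R, the kinetic energy at speed v is ½(1+k)Mv² = Mv².
Energy conservation from release (height h) to the top (height 2r): Mgh = Mg(2r) + M·gr.
Thus h_min = 2r + (1+k)r/2 = r(2 + 2/2) = 1.14 × 3 ≈ 3.42 m.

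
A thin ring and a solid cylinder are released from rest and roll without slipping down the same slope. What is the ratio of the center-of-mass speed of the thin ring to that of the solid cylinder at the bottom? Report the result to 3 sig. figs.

Each satisfies Mgh = ½(1+k)Mv² with k = I/(MR²), so v ∝ 1/√(1+k).
For the thin ring k = 1; for the solid cylinder k = 0.5.
v₁/v₂ = √((1+k₂)/(1+k₁)) = √(1.5/2) ≈ 0.866.

v_ratio ≈ 0.866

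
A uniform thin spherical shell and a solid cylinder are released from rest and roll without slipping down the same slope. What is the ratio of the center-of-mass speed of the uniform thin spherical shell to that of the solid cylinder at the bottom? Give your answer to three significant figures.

Each satisfies Mgh = ½(1+k)Mv² with k = I/(MR²), so v ∝ 1/√(1+k).
For the uniform thin spherical shell k = 2/3; for the solid cylinder k = 0.5.
v₁/v₂ = √((1+k₂)/(1+k₁)) = √(1.5/1.667) ≈ 0.949.

v_ratio ≈ 0.949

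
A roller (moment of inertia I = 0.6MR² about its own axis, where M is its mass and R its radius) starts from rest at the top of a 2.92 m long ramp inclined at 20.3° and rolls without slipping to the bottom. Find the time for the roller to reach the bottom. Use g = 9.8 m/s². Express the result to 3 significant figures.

t ≈ 1.66 s

For this body I = 0.6MR², i.e. k = I/(MR²) = 0.6.
Newton's second law down the slope: Mg sinθ − f = Ma. The torque equation fR = Iα (with α = a/R) gives f = kMa.
Hence a = g sinθ/(1+k) = 9.8×sin20.3°/1.6 = 2.125 m/s².
With constant a from rest, t = √(2L/a) = √(2·2.92/2.125) ≈ 1.66 s.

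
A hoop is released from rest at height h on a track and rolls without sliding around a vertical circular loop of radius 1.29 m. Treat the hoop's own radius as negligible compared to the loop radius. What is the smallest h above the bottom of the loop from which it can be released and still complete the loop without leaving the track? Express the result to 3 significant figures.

h_min ≈ 3.87 m

For this body I = MR², i.e. k = I/(MR²) = 1.
At the top, contact is just lost when gravity alone supplies the centripetal force: Mg = Mv_top²/r, i.e. v_top² = gr.
With ω = v/R, the kinetic energy at speed v is ½(1+k)Mv² = Mv².
Energy conservation from release (height h) to the top (height 2r): Mgh = Mg(2r) + M·gr.
Thus h_min = 2r + (1+k)r/2 = r(2 + 2/2) = 1.29 × 3 ≈ 3.87 m.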